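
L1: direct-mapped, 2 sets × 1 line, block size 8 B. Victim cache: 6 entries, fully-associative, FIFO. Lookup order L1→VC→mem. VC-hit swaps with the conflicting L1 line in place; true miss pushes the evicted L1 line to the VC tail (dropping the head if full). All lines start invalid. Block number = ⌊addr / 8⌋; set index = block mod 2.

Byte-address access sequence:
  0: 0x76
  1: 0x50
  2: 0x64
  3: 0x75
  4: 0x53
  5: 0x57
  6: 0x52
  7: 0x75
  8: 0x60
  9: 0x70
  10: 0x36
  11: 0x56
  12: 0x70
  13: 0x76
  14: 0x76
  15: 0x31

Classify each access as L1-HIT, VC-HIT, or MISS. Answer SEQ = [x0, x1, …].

SEQ = [MISS, MISS, MISS, VC-HIT, VC-HIT, L1-HIT, L1-HIT, VC-HIT, VC-HIT, VC-HIT, MISS, VC-HIT, VC-HIT, L1-HIT, L1-HIT, VC-HIT]

0: 0x76 (blk 14, set 0) → MISS  vc=[]
1: 0x50 (blk 10, set 0) → MISS  vc=[14]
2: 0x64 (blk 12, set 0) → MISS  vc=[14, 10]
3: 0x75 (blk 14, set 0) → VC-HIT  vc=[12, 10]
4: 0x53 (blk 10, set 0) → VC-HIT  vc=[12, 14]
5: 0x57 (blk 10, set 0) → L1-HIT  vc=[12, 14]
6: 0x52 (blk 10, set 0) → L1-HIT  vc=[12, 14]
7: 0x75 (blk 14, set 0) → VC-HIT  vc=[12, 10]
8: 0x60 (blk 12, set 0) → VC-HIT  vc=[14, 10]
9: 0x70 (blk 14, set 0) → VC-HIT  vc=[12, 10]
10: 0x36 (blk 6, set 0) → MISS  vc=[12, 10, 14]
11: 0x56 (blk 10, set 0) → VC-HIT  vc=[12, 6, 14]
12: 0x70 (blk 14, set 0) → VC-HIT  vc=[12, 6, 10]
13: 0x76 (blk 14, set 0) → L1-HIT  vc=[12, 6, 10]
14: 0x76 (blk 14, set 0) → L1-HIT  vc=[12, 6, 10]
15: 0x31 (blk 6, set 0) → VC-HIT  vc=[12, 14, 10]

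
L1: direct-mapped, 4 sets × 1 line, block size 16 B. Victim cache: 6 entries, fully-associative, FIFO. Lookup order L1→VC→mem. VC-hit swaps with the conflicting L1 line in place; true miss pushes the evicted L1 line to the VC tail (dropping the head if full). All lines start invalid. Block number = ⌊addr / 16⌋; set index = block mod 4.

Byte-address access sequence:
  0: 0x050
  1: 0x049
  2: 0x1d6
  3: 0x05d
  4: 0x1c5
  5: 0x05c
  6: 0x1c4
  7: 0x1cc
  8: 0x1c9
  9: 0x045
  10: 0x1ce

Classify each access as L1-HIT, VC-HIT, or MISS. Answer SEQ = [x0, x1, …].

#0 0x50→b5/s1 MISS; vc=[]
#1 0x49→b4/s0 MISS; vc=[]
#2 0x1d6→b29/s1 MISS; vc=[5]
#3 0x5d→b5/s1 VC-HIT; vc=[29]
#4 0x1c5→b28/s0 MISS; vc=[29,4]
#5 0x5c→b5/s1 L1-HIT; vc=[29,4]
#6 0x1c4→b28/s0 L1-HIT; vc=[29,4]
#7 0x1cc→b28/s0 L1-HIT; vc=[29,4]
#8 0x1c9→b28/s0 L1-HIT; vc=[29,4]
#9 0x45→b4/s0 VC-HIT; vc=[29,28]
#10 0x1ce→b28/s0 VC-HIT; vc=[29,4]

SEQ = [MISS, MISS, MISS, VC-HIT, MISS, L1-HIT, L1-HIT, L1-HIT, L1-HIT, VC-HIT, VC-HIT]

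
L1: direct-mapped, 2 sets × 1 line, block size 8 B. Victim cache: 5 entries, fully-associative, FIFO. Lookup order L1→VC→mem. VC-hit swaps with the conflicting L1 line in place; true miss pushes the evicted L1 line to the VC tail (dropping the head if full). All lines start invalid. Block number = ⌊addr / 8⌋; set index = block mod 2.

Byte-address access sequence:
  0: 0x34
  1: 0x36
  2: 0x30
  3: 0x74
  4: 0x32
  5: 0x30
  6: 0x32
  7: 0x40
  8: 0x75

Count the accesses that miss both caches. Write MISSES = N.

0: 0x34 (blk 6, set 0) → MISS  vc=[]
1: 0x36 (blk 6, set 0) → L1-HIT  vc=[]
2: 0x30 (blk 6, set 0) → L1-HIT  vc=[]
3: 0x74 (blk 14, set 0) → MISS  vc=[6]
4: 0x32 (blk 6, set 0) → VC-HIT  vc=[14]
5: 0x30 (blk 6, set 0) → L1-HIT  vc=[14]
6: 0x32 (blk 6, set 0) → L1-HIT  vc=[14]
7: 0x40 (blk 8, set 0) → MISS  vc=[14, 6]
8: 0x75 (blk 14, set 0) → VC-HIT  vc=[8, 6]

MISSES = 3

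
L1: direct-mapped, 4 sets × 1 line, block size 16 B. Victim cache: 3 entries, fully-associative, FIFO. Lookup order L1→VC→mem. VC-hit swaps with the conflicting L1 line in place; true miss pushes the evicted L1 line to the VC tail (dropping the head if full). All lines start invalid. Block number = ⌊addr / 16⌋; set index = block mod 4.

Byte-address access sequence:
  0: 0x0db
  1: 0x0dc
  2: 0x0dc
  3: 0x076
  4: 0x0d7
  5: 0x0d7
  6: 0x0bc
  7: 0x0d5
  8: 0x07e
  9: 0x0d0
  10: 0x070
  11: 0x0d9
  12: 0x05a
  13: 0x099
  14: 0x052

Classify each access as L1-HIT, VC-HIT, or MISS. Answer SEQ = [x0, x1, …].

#0 0xdb→b13/s1 MISS; vc=[]
#1 0xdc→b13/s1 L1-HIT; vc=[]
#2 0xdc→b13/s1 L1-HIT; vc=[]
#3 0x76→b7/s3 MISS; vc=[]
#4 0xd7→b13/s1 L1-HIT; vc=[]
#5 0xd7→b13/s1 L1-HIT; vc=[]
#6 0xbc→b11/s3 MISS; vc=[7]
#7 0xd5→b13/s1 L1-HIT; vc=[7]
#8 0x7e→b7/s3 VC-HIT; vc=[11]
#9 0xd0→b13/s1 L1-HIT; vc=[11]
#10 0x70→b7/s3 L1-HIT; vc=[11]
#11 0xd9→b13/s1 L1-HIT; vc=[11]
#12 0x5a→b5/s1 MISS; vc=[11,13]
#13 0x99→b9/s1 MISS; vc=[11,13,5]
#14 0x52→b5/s1 VC-HIT; vc=[11,13,9]

SEQ = [MISS, L1-HIT, L1-HIT, MISS, L1-HIT, L1-HIT, MISS, L1-HIT, VC-HIT, L1-HIT, L1-HIT, L1-HIT, MISS, MISS, VC-HIT]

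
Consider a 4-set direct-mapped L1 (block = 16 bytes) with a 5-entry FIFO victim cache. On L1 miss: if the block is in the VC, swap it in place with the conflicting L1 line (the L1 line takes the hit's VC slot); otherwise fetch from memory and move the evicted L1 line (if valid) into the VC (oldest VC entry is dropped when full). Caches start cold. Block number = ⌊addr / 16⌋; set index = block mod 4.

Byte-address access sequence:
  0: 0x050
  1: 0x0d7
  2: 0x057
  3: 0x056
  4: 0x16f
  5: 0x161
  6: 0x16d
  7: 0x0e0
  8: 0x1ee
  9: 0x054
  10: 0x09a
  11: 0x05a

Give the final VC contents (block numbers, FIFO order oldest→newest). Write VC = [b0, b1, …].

  [0] addr=0x50 blk=5 s=1: MISS | VC []
  [1] addr=0xd7 blk=13 s=1: MISS | VC [5]
  [2] addr=0x57 blk=5 s=1: VC-HIT | VC [13]
  [3] addr=0x56 blk=5 s=1: L1-HIT | VC [13]
  [4] addr=0x16f blk=22 s=2: MISS | VC [13]
  [5] addr=0x161 blk=22 s=2: L1-HIT | VC [13]
  [6] addr=0x16d blk=22 s=2: L1-HIT | VC [13]
  [7] addr=0xe0 blk=14 s=2: MISS | VC [13, 22]
  [8] addr=0x1ee blk=30 s=2: MISS | VC [13, 22, 14]
  [9] addr=0x54 blk=5 s=1: L1-HIT | VC [13, 22, 14]
  [10] addr=0x9a blk=9 s=1: MISS | VC [13, 22, 14, 5]
  [11] addr=0x5a blk=5 s=1: VC-HIT | VC [13, 22, 14, 9]

VC = [13, 22, 14, 9]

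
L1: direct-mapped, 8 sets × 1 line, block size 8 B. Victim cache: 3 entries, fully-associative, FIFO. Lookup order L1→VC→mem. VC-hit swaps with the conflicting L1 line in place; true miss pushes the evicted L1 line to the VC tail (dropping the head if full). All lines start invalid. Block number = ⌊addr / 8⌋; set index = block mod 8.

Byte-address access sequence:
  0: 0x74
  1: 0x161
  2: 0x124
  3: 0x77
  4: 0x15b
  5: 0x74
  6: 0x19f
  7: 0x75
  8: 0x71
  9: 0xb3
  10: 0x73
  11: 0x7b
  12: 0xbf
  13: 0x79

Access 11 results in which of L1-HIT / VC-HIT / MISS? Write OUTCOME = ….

  [0] addr=0x74 blk=14 s=6: MISS | VC []
  [1] addr=0x161 blk=44 s=4: MISS | VC []
  [2] addr=0x124 blk=36 s=4: MISS | VC [44]
  [3] addr=0x77 blk=14 s=6: L1-HIT | VC [44]
  [4] addr=0x15b blk=43 s=3: MISS | VC [44]
  [5] addr=0x74 blk=14 s=6: L1-HIT | VC [44]
  [6] addr=0x19f blk=51 s=3: MISS | VC [44, 43]
  [7] addr=0x75 blk=14 s=6: L1-HIT | VC [44, 43]
  [8] addr=0x71 blk=14 s=6: L1-HIT | VC [44, 43]
  [9] addr=0xb3 blk=22 s=6: MISS | VC [44, 43, 14]
  [10] addr=0x73 blk=14 s=6: VC-HIT | VC [44, 43, 22]
  [11] addr=0x7b blk=15 s=7: MISS | VC [44, 43, 22]
  [12] addr=0xbf blk=23 s=7: MISS | VC [43, 22, 15]
  [13] addr=0x79 blk=15 s=7: VC-HIT | VC [43, 22, 23]

OUTCOME = MISS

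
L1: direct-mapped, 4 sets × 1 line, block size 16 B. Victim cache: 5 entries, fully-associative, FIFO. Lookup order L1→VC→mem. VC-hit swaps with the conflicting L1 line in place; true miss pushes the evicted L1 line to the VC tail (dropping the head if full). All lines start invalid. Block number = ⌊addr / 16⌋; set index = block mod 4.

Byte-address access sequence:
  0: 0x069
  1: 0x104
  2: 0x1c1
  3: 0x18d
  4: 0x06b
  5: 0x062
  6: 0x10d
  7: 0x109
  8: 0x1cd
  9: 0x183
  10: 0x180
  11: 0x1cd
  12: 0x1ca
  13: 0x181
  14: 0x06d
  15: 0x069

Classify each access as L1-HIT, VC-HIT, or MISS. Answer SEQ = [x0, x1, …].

SEQ = [MISS, MISS, MISS, MISS, L1-HIT, L1-HIT, VC-HIT, L1-HIT, VC-HIT, VC-HIT, L1-HIT, VC-HIT, L1-HIT, VC-HIT, L1-HIT, L1-HIT]

#0 0x69→b6/s2 MISS; vc=[]
#1 0x104→b16/s0 MISS; vc=[]
#2 0x1c1→b28/s0 MISS; vc=[16]
#3 0x18d→b24/s0 MISS; vc=[16,28]
#4 0x6b→b6/s2 L1-HIT; vc=[16,28]
#5 0x62→b6/s2 L1-HIT; vc=[16,28]
#6 0x10d→b16/s0 VC-HIT; vc=[24,28]
#7 0x109→b16/s0 L1-HIT; vc=[24,28]
#8 0x1cd→b28/s0 VC-HIT; vc=[24,16]
#9 0x183→b24/s0 VC-HIT; vc=[28,16]
#10 0x180→b24/s0 L1-HIT; vc=[28,16]
#11 0x1cd→b28/s0 VC-HIT; vc=[24,16]
#12 0x1ca→b28/s0 L1-HIT; vc=[24,16]
#13 0x181→b24/s0 VC-HIT; vc=[28,16]
#14 0x6d→b6/s2 L1-HIT; vc=[28,16]
#15 0x69→b6/s2 L1-HIT; vc=[28,16]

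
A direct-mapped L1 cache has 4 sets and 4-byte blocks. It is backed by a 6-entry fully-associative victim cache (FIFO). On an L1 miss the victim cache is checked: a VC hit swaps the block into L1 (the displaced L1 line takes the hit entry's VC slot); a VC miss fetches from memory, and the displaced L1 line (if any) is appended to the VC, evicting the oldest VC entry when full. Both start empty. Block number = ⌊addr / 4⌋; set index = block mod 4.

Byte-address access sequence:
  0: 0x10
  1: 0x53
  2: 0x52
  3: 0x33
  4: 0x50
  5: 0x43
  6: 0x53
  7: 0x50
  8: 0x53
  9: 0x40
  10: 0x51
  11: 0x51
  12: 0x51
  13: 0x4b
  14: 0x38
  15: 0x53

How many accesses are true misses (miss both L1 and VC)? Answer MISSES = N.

MISSES = 6

  [0] addr=0x10 blk=4 s=0: MISS | VC []
  [1] addr=0x53 blk=20 s=0: MISS | VC [4]
  [2] addr=0x52 blk=20 s=0: L1-HIT | VC [4]
  [3] addr=0x33 blk=12 s=0: MISS | VC [4, 20]
  [4] addr=0x50 blk=20 s=0: VC-HIT | VC [4, 12]
  [5] addr=0x43 blk=16 s=0: MISS | VC [4, 12, 20]
  [6] addr=0x53 blk=20 s=0: VC-HIT | VC [4, 12, 16]
  [7] addr=0x50 blk=20 s=0: L1-HIT | VC [4, 12, 16]
  [8] addr=0x53 blk=20 s=0: L1-HIT | VC [4, 12, 16]
  [9] addr=0x40 blk=16 s=0: VC-HIT | VC [4, 12, 20]
  [10] addr=0x51 blk=20 s=0: VC-HIT | VC [4, 12, 16]
  [11] addr=0x51 blk=20 s=0: L1-HIT | VC [4, 12, 16]
  [12] addr=0x51 blk=20 s=0: L1-HIT | VC [4, 12, 16]
  [13] addr=0x4b blk=18 s=2: MISS | VC [4, 12, 16]
  [14] addr=0x38 blk=14 s=2: MISS | VC [4, 12, 16, 18]
  [15] addr=0x53 blk=20 s=0: L1-HIT | VC [4, 12, 16, 18]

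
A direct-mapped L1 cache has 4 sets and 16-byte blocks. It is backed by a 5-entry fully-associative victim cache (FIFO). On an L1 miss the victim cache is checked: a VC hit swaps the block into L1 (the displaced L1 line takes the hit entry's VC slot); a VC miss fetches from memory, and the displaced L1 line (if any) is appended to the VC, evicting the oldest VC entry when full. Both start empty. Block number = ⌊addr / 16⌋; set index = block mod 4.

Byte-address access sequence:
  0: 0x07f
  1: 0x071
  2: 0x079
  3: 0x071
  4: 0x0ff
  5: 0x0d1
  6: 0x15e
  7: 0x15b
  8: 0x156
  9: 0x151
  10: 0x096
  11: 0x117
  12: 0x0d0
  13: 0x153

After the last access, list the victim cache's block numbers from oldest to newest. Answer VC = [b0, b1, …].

VC = [7, 17, 13, 9]

0: 0x7f (blk 7, set 3) → MISS  vc=[]
1: 0x71 (blk 7, set 3) → L1-HIT  vc=[]
2: 0x79 (blk 7, set 3) → L1-HIT  vc=[]
3: 0x71 (blk 7, set 3) → L1-HIT  vc=[]
4: 0xff (blk 15, set 3) → MISS  vc=[7]
5: 0xd1 (blk 13, set 1) → MISS  vc=[7]
6: 0x15e (blk 21, set 1) → MISS  vc=[7, 13]
7: 0x15b (blk 21, set 1) → L1-HIT  vc=[7, 13]
8: 0x156 (blk 21, set 1) → L1-HIT  vc=[7, 13]
9: 0x151 (blk 21, set 1) → L1-HIT  vc=[7, 13]
10: 0x96 (blk 9, set 1) → MISS  vc=[7, 13, 21]
11: 0x117 (blk 17, set 1) → MISS  vc=[7, 13, 21, 9]
12: 0xd0 (blk 13, set 1) → VC-HIT  vc=[7, 17, 21, 9]
13: 0x153 (blk 21, set 1) → VC-HIT  vc=[7, 17, 13, 9]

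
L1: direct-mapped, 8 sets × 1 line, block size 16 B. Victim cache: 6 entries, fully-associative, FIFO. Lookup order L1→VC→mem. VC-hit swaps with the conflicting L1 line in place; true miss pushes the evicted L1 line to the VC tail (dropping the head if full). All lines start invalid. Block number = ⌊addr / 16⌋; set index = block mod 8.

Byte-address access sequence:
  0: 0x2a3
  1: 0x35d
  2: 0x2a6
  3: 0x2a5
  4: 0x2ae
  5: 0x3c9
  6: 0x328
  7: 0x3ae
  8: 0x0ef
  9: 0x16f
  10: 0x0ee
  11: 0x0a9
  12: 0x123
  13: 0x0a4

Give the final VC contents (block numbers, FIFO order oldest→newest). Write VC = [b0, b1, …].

VC = [42, 50, 22, 58, 18]

  [0] addr=0x2a3 blk=42 s=2: MISS | VC []
  [1] addr=0x35d blk=53 s=5: MISS | VC []
  [2] addr=0x2a6 blk=42 s=2: L1-HIT | VC []
  [3] addr=0x2a5 blk=42 s=2: L1-HIT | VC []
  [4] addr=0x2ae blk=42 s=2: L1-HIT | VC []
  [5] addr=0x3c9 blk=60 s=4: MISS | VC []
  [6] addr=0x328 blk=50 s=2: MISS | VC [42]
  [7] addr=0x3ae blk=58 s=2: MISS | VC [42, 50]
  [8] addr=0xef blk=14 s=6: MISS | VC [42, 50]
  [9] addr=0x16f blk=22 s=6: MISS | VC [42, 50, 14]
  [10] addr=0xee blk=14 s=6: VC-HIT | VC [42, 50, 22]
  [11] addr=0xa9 blk=10 s=2: MISS | VC [42, 50, 22, 58]
  [12] addr=0x123 blk=18 s=2: MISS | VC [42, 50, 22, 58, 10]
  [13] addr=0xa4 blk=10 s=2: VC-HIT | VC [42, 50, 22, 58, 18]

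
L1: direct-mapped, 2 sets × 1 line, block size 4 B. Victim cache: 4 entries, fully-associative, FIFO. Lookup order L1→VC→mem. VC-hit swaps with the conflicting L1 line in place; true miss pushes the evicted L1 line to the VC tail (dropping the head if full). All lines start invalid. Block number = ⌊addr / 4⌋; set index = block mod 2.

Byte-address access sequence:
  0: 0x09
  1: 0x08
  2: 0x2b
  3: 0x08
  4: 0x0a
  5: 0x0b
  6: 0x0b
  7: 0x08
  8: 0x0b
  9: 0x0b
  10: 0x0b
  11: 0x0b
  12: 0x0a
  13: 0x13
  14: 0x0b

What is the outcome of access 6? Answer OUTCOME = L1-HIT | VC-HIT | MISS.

  [0] addr=0x9 blk=2 s=0: MISS | VC []
  [1] addr=0x8 blk=2 s=0: L1-HIT | VC []
  [2] addr=0x2b blk=10 s=0: MISS | VC [2]
  [3] addr=0x8 blk=2 s=0: VC-HIT | VC [10]
  [4] addr=0xa blk=2 s=0: L1-HIT | VC [10]
  [5] addr=0xb blk=2 s=0: L1-HIT | VC [10]
  [6] addr=0xb blk=2 s=0: L1-HIT | VC [10]
  [7] addr=0x8 blk=2 s=0: L1-HIT | VC [10]
  [8] addr=0xb blk=2 s=0: L1-HIT | VC [10]
  [9] addr=0xb blk=2 s=0: L1-HIT | VC [10]
  [10] addr=0xb blk=2 s=0: L1-HIT | VC [10]
  [11] addr=0xb blk=2 s=0: L1-HIT | VC [10]
  [12] addr=0xa blk=2 s=0: L1-HIT | VC [10]
  [13] addr=0x13 blk=4 s=0: MISS | VC [10, 2]
  [14] addr=0xb blk=2 s=0: VC-HIT | VC [10, 4]

OUTCOME = L1-HIT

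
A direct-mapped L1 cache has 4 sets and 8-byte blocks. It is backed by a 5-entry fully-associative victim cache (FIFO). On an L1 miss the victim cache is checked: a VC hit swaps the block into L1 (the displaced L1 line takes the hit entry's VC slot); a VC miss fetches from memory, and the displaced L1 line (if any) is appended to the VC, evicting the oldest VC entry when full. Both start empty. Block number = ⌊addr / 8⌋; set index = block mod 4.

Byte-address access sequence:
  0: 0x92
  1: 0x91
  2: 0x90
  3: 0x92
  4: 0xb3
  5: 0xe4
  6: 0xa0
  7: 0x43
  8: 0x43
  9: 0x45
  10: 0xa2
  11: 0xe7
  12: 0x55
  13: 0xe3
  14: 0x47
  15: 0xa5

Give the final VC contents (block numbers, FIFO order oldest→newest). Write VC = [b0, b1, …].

0: 0x92 (blk 18, set 2) → MISS  vc=[]
1: 0x91 (blk 18, set 2) → L1-HIT  vc=[]
2: 0x90 (blk 18, set 2) → L1-HIT  vc=[]
3: 0x92 (blk 18, set 2) → L1-HIT  vc=[]
4: 0xb3 (blk 22, set 2) → MISS  vc=[18]
5: 0xe4 (blk 28, set 0) → MISS  vc=[18]
6: 0xa0 (blk 20, set 0) → MISS  vc=[18, 28]
7: 0x43 (blk 8, set 0) → MISS  vc=[18, 28, 20]
8: 0x43 (blk 8, set 0) → L1-HIT  vc=[18, 28, 20]
9: 0x45 (blk 8, set 0) → L1-HIT  vc=[18, 28, 20]
10: 0xa2 (blk 20, set 0) → VC-HIT  vc=[18, 28, 8]
11: 0xe7 (blk 28, set 0) → VC-HIT  vc=[18, 20, 8]
12: 0x55 (blk 10, set 2) → MISS  vc=[18, 20, 8, 22]
13: 0xe3 (blk 28, set 0) → L1-HIT  vc=[18, 20, 8, 22]
14: 0x47 (blk 8, set 0) → VC-HIT  vc=[18, 20, 28, 22]
15: 0xa5 (blk 20, set 0) → VC-HIT  vc=[18, 8, 28, 22]

VC = [18, 8, 28, 22]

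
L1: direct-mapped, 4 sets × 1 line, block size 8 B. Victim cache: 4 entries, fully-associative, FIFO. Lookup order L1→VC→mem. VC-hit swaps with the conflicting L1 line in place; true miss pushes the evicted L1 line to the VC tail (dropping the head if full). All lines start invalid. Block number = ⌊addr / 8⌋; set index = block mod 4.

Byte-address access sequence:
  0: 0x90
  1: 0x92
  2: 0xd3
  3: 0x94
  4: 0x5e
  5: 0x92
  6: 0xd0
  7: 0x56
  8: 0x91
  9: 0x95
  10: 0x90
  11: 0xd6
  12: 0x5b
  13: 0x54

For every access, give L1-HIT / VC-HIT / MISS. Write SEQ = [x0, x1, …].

SEQ = [MISS, L1-HIT, MISS, VC-HIT, MISS, L1-HIT, VC-HIT, MISS, VC-HIT, L1-HIT, L1-HIT, VC-HIT, L1-HIT, VC-HIT]

  [0] addr=0x90 blk=18 s=2: MISS | VC []
  [1] addr=0x92 blk=18 s=2: L1-HIT | VC []
  [2] addr=0xd3 blk=26 s=2: MISS | VC [18]
  [3] addr=0x94 blk=18 s=2: VC-HIT | VC [26]
  [4] addr=0x5e blk=11 s=3: MISS | VC [26]
  [5] addr=0x92 blk=18 s=2: L1-HIT | VC [26]
  [6] addr=0xd0 blk=26 s=2: VC-HIT | VC [18]
  [7] addr=0x56 blk=10 s=2: MISS | VC [18, 26]
  [8] addr=0x91 blk=18 s=2: VC-HIT | VC [10, 26]
  [9] addr=0x95 blk=18 s=2: L1-HIT | VC [10, 26]
  [10] addr=0x90 blk=18 s=2: L1-HIT | VC [10, 26]
  [11] addr=0xd6 blk=26 s=2: VC-HIT | VC [10, 18]
  [12] addr=0x5b blk=11 s=3: L1-HIT | VC [10, 18]
  [13] addr=0x54 blk=10 s=2: VC-HIT | VC [26, 18]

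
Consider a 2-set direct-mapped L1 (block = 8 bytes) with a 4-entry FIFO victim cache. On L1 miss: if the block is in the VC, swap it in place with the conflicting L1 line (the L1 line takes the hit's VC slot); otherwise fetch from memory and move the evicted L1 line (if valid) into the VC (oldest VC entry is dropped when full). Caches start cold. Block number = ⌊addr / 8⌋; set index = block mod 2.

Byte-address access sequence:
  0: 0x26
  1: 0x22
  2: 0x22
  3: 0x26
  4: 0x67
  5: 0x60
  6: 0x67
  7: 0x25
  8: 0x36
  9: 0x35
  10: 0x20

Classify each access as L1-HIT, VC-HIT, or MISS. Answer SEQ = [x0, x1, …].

SEQ = [MISS, L1-HIT, L1-HIT, L1-HIT, MISS, L1-HIT, L1-HIT, VC-HIT, MISS, L1-HIT, VC-HIT]

#0 0x26→b4/s0 MISS; vc=[]
#1 0x22→b4/s0 L1-HIT; vc=[]
#2 0x22→b4/s0 L1-HIT; vc=[]
#3 0x26→b4/s0 L1-HIT; vc=[]
#4 0x67→b12/s0 MISS; vc=[4]
#5 0x60→b12/s0 L1-HIT; vc=[4]
#6 0x67→b12/s0 L1-HIT; vc=[4]
#7 0x25→b4/s0 VC-HIT; vc=[12]
#8 0x36→b6/s0 MISS; vc=[12,4]
#9 0x35→b6/s0 L1-HIT; vc=[12,4]
#10 0x20→b4/s0 VC-HIT; vc=[12,6]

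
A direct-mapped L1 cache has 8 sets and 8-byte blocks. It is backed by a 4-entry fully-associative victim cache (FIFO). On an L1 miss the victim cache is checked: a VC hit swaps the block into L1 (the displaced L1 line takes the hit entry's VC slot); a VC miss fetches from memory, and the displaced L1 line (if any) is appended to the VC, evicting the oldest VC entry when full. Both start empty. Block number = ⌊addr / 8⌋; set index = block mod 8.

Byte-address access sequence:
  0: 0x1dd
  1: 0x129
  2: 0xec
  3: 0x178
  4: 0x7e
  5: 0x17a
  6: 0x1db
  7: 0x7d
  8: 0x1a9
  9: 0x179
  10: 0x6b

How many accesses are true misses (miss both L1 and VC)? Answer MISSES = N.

MISSES = 7

0: 0x1dd (blk 59, set 3) → MISS  vc=[]
1: 0x129 (blk 37, set 5) → MISS  vc=[]
2: 0xec (blk 29, set 5) → MISS  vc=[37]
3: 0x178 (blk 47, set 7) → MISS  vc=[37]
4: 0x7e (blk 15, set 7) → MISS  vc=[37, 47]
5: 0x17a (blk 47, set 7) → VC-HIT  vc=[37, 15]
6: 0x1db (blk 59, set 3) → L1-HIT  vc=[37, 15]
7: 0x7d (blk 15, set 7) → VC-HIT  vc=[37, 47]
8: 0x1a9 (blk 53, set 5) → MISS  vc=[37, 47, 29]
9: 0x179 (blk 47, set 7) → VC-HIT  vc=[37, 15, 29]
10: 0x6b (blk 13, set 5) → MISS  vc=[37, 15, 29, 53]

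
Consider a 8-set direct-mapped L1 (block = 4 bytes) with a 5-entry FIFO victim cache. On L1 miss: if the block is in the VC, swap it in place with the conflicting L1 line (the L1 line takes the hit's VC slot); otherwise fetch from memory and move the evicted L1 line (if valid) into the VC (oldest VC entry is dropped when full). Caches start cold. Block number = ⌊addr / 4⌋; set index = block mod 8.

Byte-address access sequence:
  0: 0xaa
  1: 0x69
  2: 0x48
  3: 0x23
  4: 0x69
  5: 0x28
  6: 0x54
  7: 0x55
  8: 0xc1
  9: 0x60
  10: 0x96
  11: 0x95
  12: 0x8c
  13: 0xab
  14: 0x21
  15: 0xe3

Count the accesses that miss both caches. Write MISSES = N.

MISSES = 12

#0 0xaa→b42/s2 MISS; vc=[]
#1 0x69→b26/s2 MISS; vc=[42]
#2 0x48→b18/s2 MISS; vc=[42,26]
#3 0x23→b8/s0 MISS; vc=[42,26]
#4 0x69→b26/s2 VC-HIT; vc=[42,18]
#5 0x28→b10/s2 MISS; vc=[42,18,26]
#6 0x54→b21/s5 MISS; vc=[42,18,26]
#7 0x55→b21/s5 L1-HIT; vc=[42,18,26]
#8 0xc1→b48/s0 MISS; vc=[42,18,26,8]
#9 0x60→b24/s0 MISS; vc=[42,18,26,8,48]
#10 0x96→b37/s5 MISS; vc=[18,26,8,48,21]
#11 0x95→b37/s5 L1-HIT; vc=[18,26,8,48,21]
#12 0x8c→b35/s3 MISS; vc=[18,26,8,48,21]
#13 0xab→b42/s2 MISS; vc=[26,8,48,21,10]
#14 0x21→b8/s0 VC-HIT; vc=[26,24,48,21,10]
#15 0xe3→b56/s0 MISS; vc=[24,48,21,10,8]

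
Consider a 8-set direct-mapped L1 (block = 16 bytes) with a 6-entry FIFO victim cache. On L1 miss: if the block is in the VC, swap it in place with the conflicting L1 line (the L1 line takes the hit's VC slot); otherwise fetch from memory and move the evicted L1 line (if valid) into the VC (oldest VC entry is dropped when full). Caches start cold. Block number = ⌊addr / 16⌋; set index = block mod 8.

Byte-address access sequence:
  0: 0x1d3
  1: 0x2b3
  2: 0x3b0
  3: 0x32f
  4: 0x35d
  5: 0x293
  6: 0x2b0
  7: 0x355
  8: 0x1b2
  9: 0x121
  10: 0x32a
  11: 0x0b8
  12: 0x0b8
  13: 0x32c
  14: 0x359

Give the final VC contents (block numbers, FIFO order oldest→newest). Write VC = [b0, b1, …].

#0 0x1d3→b29/s5 MISS; vc=[]
#1 0x2b3→b43/s3 MISS; vc=[]
#2 0x3b0→b59/s3 MISS; vc=[43]
#3 0x32f→b50/s2 MISS; vc=[43]
#4 0x35d→b53/s5 MISS; vc=[43,29]
#5 0x293→b41/s1 MISS; vc=[43,29]
#6 0x2b0→b43/s3 VC-HIT; vc=[59,29]
#7 0x355→b53/s5 L1-HIT; vc=[59,29]
#8 0x1b2→b27/s3 MISS; vc=[59,29,43]
#9 0x121→b18/s2 MISS; vc=[59,29,43,50]
#10 0x32a→b50/s2 VC-HIT; vc=[59,29,43,18]
#11 0xb8→b11/s3 MISS; vc=[59,29,43,18,27]
#12 0xb8→b11/s3 L1-HIT; vc=[59,29,43,18,27]
#13 0x32c→b50/s2 L1-HIT; vc=[59,29,43,18,27]
#14 0x359→b53/s5 L1-HIT; vc=[59,29,43,18,27]

VC = [59, 29, 43, 18, 27]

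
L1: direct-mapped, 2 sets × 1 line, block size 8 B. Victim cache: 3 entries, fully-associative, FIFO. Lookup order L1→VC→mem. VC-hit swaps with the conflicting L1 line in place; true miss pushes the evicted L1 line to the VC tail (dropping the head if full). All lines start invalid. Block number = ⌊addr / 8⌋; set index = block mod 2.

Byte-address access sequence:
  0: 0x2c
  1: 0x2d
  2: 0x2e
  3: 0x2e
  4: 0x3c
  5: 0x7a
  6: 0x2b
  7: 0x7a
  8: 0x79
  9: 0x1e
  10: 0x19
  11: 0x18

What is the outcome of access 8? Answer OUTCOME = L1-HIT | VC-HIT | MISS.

#0 0x2c→b5/s1 MISS; vc=[]
#1 0x2d→b5/s1 L1-HIT; vc=[]
#2 0x2e→b5/s1 L1-HIT; vc=[]
#3 0x2e→b5/s1 L1-HIT; vc=[]
#4 0x3c→b7/s1 MISS; vc=[5]
#5 0x7a→b15/s1 MISS; vc=[5,7]
#6 0x2b→b5/s1 VC-HIT; vc=[15,7]
#7 0x7a→b15/s1 VC-HIT; vc=[5,7]
#8 0x79→b15/s1 L1-HIT; vc=[5,7]
#9 0x1e→b3/s1 MISS; vc=[5,7,15]
#10 0x19→b3/s1 L1-HIT; vc=[5,7,15]
#11 0x18→b3/s1 L1-HIT; vc=[5,7,15]

OUTCOME = L1-HIT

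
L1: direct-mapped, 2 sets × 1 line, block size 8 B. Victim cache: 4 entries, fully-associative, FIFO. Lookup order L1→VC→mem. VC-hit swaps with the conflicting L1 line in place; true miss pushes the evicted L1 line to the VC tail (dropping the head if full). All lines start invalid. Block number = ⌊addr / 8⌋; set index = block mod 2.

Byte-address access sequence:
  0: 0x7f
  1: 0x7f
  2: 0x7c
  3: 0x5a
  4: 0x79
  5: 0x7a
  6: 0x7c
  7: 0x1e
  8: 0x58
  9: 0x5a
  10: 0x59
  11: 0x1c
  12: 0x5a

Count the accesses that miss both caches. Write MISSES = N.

  [0] addr=0x7f blk=15 s=1: MISS | VC []
  [1] addr=0x7f blk=15 s=1: L1-HIT | VC []
  [2] addr=0x7c blk=15 s=1: L1-HIT | VC []
  [3] addr=0x5a blk=11 s=1: MISS | VC [15]
  [4] addr=0x79 blk=15 s=1: VC-HIT | VC [11]
  [5] addr=0x7a blk=15 s=1: L1-HIT | VC [11]
  [6] addr=0x7c blk=15 s=1: L1-HIT | VC [11]
  [7] addr=0x1e blk=3 s=1: MISS | VC [11, 15]
  [8] addr=0x58 blk=11 s=1: VC-HIT | VC [3, 15]
  [9] addr=0x5a blk=11 s=1: L1-HIT | VC [3, 15]
  [10] addr=0x59 blk=11 s=1: L1-HIT | VC [3, 15]
  [11] addr=0x1c blk=3 s=1: VC-HIT | VC [11, 15]
  [12] addr=0x5a blk=11 s=1: VC-HIT | VC [3, 15]

MISSES = 3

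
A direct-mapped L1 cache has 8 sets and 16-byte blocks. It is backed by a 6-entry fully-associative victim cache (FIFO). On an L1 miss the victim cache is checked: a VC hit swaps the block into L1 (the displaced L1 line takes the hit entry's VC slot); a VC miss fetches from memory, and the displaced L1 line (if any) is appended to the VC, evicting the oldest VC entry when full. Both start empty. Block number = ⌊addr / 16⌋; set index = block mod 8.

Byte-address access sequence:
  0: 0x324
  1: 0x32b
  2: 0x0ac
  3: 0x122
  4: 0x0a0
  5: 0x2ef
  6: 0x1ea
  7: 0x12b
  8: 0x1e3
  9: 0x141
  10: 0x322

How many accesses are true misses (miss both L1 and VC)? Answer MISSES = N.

MISSES = 6

  [0] addr=0x324 blk=50 s=2: MISS | VC []
  [1] addr=0x32b blk=50 s=2: L1-HIT | VC []
  [2] addr=0xac blk=10 s=2: MISS | VC [50]
  [3] addr=0x122 blk=18 s=2: MISS | VC [50, 10]
  [4] addr=0xa0 blk=10 s=2: VC-HIT | VC [50, 18]
  [5] addr=0x2ef blk=46 s=6: MISS | VC [50, 18]
  [6] addr=0x1ea blk=30 s=6: MISS | VC [50, 18, 46]
  [7] addr=0x12b blk=18 s=2: VC-HIT | VC [50, 10, 46]
  [8] addr=0x1e3 blk=30 s=6: L1-HIT | VC [50, 10, 46]
  [9] addr=0x141 blk=20 s=4: MISS | VC [50, 10, 46]
  [10] addr=0x322 blk=50 s=2: VC-HIT | VC [18, 10, 46]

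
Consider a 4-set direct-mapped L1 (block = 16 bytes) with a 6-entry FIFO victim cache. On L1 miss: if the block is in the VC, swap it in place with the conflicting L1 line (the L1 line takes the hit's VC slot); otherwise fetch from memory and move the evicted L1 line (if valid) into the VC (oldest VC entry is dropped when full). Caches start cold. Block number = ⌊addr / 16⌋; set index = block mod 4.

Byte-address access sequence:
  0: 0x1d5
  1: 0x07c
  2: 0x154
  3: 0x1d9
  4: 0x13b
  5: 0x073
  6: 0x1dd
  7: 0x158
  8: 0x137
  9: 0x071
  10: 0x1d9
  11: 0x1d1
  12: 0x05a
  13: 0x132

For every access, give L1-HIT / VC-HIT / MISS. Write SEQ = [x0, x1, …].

SEQ = [MISS, MISS, MISS, VC-HIT, MISS, VC-HIT, L1-HIT, VC-HIT, VC-HIT, VC-HIT, VC-HIT, L1-HIT, MISS, VC-HIT]

  [0] addr=0x1d5 blk=29 s=1: MISS | VC []
  [1] addr=0x7c blk=7 s=3: MISS | VC []
  [2] addr=0x154 blk=21 s=1: MISS | VC [29]
  [3] addr=0x1d9 blk=29 s=1: VC-HIT | VC [21]
  [4] addr=0x13b blk=19 s=3: MISS | VC [21, 7]
  [5] addr=0x73 blk=7 s=3: VC-HIT | VC [21, 19]
  [6] addr=0x1dd blk=29 s=1: L1-HIT | VC [21, 19]
  [7] addr=0x158 blk=21 s=1: VC-HIT | VC [29, 19]
  [8] addr=0x137 blk=19 s=3: VC-HIT | VC [29, 7]
  [9] addr=0x71 blk=7 s=3: VC-HIT | VC [29, 19]
  [10] addr=0x1d9 blk=29 s=1: VC-HIT | VC [21, 19]
  [11] addr=0x1d1 blk=29 s=1: L1-HIT | VC [21, 19]
  [12] addr=0x5a blk=5 s=1: MISS | VC [21, 19, 29]
  [13] addr=0x132 blk=19 s=3: VC-HIT | VC [21, 7, 29]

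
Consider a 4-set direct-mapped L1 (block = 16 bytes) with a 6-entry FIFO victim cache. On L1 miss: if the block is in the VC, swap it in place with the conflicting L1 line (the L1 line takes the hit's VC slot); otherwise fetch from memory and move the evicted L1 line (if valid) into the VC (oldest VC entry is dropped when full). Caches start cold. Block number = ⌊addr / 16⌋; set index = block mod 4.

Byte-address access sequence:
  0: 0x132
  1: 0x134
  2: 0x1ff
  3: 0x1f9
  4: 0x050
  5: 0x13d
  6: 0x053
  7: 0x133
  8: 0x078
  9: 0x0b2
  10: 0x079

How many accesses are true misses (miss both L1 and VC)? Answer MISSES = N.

#0 0x132→b19/s3 MISS; vc=[]
#1 0x134→b19/s3 L1-HIT; vc=[]
#2 0x1ff→b31/s3 MISS; vc=[19]
#3 0x1f9→b31/s3 L1-HIT; vc=[19]
#4 0x50→b5/s1 MISS; vc=[19]
#5 0x13d→b19/s3 VC-HIT; vc=[31]
#6 0x53→b5/s1 L1-HIT; vc=[31]
#7 0x133→b19/s3 L1-HIT; vc=[31]
#8 0x78→b7/s3 MISS; vc=[31,19]
#9 0xb2→b11/s3 MISS; vc=[31,19,7]
#10 0x79→b7/s3 VC-HIT; vc=[31,19,11]

MISSES = 5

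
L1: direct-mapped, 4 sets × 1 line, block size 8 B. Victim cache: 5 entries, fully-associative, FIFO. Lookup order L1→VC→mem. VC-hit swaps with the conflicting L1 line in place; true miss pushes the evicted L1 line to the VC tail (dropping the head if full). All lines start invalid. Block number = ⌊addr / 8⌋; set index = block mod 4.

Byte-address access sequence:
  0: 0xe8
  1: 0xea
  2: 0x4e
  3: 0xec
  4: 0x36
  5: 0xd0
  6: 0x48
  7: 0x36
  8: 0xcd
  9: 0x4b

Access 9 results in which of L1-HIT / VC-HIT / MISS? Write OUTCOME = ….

OUTCOME = VC-HIT

0: 0xe8 (blk 29, set 1) → MISS  vc=[]
1: 0xea (blk 29, set 1) → L1-HIT  vc=[]
2: 0x4e (blk 9, set 1) → MISS  vc=[29]
3: 0xec (blk 29, set 1) → VC-HIT  vc=[9]
4: 0x36 (blk 6, set 2) → MISS  vc=[9]
5: 0xd0 (blk 26, set 2) → MISS  vc=[9, 6]
6: 0x48 (blk 9, set 1) → VC-HIT  vc=[29, 6]
7: 0x36 (blk 6, set 2) → VC-HIT  vc=[29, 26]
8: 0xcd (blk 25, set 1) → MISS  vc=[29, 26, 9]
9: 0x4b (blk 9, set 1) → VC-HIT  vc=[29, 26, 25]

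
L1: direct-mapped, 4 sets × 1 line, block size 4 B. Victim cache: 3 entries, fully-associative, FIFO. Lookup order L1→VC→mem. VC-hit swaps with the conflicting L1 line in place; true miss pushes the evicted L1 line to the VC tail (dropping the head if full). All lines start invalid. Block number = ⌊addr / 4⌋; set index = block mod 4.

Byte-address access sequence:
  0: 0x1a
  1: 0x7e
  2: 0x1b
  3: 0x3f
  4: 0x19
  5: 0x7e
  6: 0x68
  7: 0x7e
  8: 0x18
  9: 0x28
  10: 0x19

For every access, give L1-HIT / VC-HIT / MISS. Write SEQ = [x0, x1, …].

SEQ = [MISS, MISS, L1-HIT, MISS, L1-HIT, VC-HIT, MISS, L1-HIT, VC-HIT, MISS, VC-HIT]

  [0] addr=0x1a blk=6 s=2: MISS | VC []
  [1] addr=0x7e blk=31 s=3: MISS | VC []
  [2] addr=0x1b blk=6 s=2: L1-HIT | VC []
  [3] addr=0x3f blk=15 s=3: MISS | VC [31]
  [4] addr=0x19 blk=6 s=2: L1-HIT | VC [31]
  [5] addr=0x7e blk=31 s=3: VC-HIT | VC [15]
  [6] addr=0x68 blk=26 s=2: MISS | VC [15, 6]
  [7] addr=0x7e blk=31 s=3: L1-HIT | VC [15, 6]
  [8] addr=0x18 blk=6 s=2: VC-HIT | VC [15, 26]
  [9] addr=0x28 blk=10 s=2: MISS | VC [15, 26, 6]
  [10] addr=0x19 blk=6 s=2: VC-HIT | VC [15, 26, 10]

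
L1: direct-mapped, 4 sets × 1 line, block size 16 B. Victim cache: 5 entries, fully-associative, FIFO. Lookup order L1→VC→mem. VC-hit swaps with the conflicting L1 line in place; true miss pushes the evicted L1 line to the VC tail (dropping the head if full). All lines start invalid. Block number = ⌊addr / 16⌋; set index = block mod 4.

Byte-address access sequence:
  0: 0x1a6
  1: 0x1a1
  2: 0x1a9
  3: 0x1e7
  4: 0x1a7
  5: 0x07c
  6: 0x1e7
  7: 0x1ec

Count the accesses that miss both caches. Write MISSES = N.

MISSES = 3

  [0] addr=0x1a6 blk=26 s=2: MISS | VC []
  [1] addr=0x1a1 blk=26 s=2: L1-HIT | VC []
  [2] addr=0x1a9 blk=26 s=2: L1-HIT | VC []
  [3] addr=0x1e7 blk=30 s=2: MISS | VC [26]
  [4] addr=0x1a7 blk=26 s=2: VC-HIT | VC [30]
  [5] addr=0x7c blk=7 s=3: MISS | VC [30]
  [6] addr=0x1e7 blk=30 s=2: VC-HIT | VC [26]
  [7] addr=0x1ec blk=30 s=2: L1-HIT | VC [26]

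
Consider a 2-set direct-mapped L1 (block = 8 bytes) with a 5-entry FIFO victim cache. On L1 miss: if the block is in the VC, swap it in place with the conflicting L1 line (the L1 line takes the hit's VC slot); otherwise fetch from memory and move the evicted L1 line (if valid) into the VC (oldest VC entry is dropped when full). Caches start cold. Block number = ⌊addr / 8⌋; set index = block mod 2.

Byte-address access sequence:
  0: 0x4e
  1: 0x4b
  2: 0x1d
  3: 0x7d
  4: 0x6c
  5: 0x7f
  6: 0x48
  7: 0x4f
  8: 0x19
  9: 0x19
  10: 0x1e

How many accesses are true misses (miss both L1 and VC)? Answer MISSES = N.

MISSES = 4

  [0] addr=0x4e blk=9 s=1: MISS | VC []
  [1] addr=0x4b blk=9 s=1: L1-HIT | VC []
  [2] addr=0x1d blk=3 s=1: MISS | VC [9]
  [3] addr=0x7d blk=15 s=1: MISS | VC [9, 3]
  [4] addr=0x6c blk=13 s=1: MISS | VC [9, 3, 15]
  [5] addr=0x7f blk=15 s=1: VC-HIT | VC [9, 3, 13]
  [6] addr=0x48 blk=9 s=1: VC-HIT | VC [15, 3, 13]
  [7] addr=0x4f blk=9 s=1: L1-HIT | VC [15, 3, 13]
  [8] addr=0x19 blk=3 s=1: VC-HIT | VC [15, 9, 13]
  [9] addr=0x19 blk=3 s=1: L1-HIT | VC [15, 9, 13]
  [10] addr=0x1e blk=3 s=1: L1-HIT | VC [15, 9, 13]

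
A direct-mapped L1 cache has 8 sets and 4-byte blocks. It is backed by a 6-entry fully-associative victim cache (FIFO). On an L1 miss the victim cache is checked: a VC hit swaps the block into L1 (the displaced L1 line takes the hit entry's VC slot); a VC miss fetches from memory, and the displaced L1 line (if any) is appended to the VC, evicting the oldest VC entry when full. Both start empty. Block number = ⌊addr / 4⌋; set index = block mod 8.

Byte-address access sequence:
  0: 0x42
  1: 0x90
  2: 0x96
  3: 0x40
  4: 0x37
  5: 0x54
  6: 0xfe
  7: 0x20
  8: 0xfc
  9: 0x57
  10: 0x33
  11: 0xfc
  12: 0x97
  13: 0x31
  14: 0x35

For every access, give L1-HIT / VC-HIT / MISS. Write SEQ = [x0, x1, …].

SEQ = [MISS, MISS, MISS, L1-HIT, MISS, MISS, MISS, MISS, L1-HIT, L1-HIT, MISS, L1-HIT, VC-HIT, L1-HIT, VC-HIT]

0: 0x42 (blk 16, set 0) → MISS  vc=[]
1: 0x90 (blk 36, set 4) → MISS  vc=[]
2: 0x96 (blk 37, set 5) → MISS  vc=[]
3: 0x40 (blk 16, set 0) → L1-HIT  vc=[]
4: 0x37 (blk 13, set 5) → MISS  vc=[37]
5: 0x54 (blk 21, set 5) → MISS  vc=[37, 13]
6: 0xfe (blk 63, set 7) → MISS  vc=[37, 13]
7: 0x20 (blk 8, set 0) → MISS  vc=[37, 13, 16]
8: 0xfc (blk 63, set 7) → L1-HIT  vc=[37, 13, 16]
9: 0x57 (blk 21, set 5) → L1-HIT  vc=[37, 13, 16]
10: 0x33 (blk 12, set 4) → MISS  vc=[37, 13, 16, 36]
11: 0xfc (blk 63, set 7) → L1-HIT  vc=[37, 13, 16, 36]
12: 0x97 (blk 37, set 5) → VC-HIT  vc=[21, 13, 16, 36]
13: 0x31 (blk 12, set 4) → L1-HIT  vc=[21, 13, 16, 36]
14: 0x35 (blk 13, set 5) → VC-HIT  vc=[21, 37, 16, 36]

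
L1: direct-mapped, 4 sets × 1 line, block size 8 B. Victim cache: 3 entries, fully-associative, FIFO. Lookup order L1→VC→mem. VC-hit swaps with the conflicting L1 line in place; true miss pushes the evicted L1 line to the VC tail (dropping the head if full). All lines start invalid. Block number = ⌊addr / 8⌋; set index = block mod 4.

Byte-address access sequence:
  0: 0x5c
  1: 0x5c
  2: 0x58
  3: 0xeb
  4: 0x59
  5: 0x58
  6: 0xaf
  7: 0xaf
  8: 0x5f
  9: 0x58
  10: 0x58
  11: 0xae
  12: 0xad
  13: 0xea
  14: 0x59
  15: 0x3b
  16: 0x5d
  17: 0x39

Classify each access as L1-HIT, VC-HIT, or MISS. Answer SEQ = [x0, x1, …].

SEQ = [MISS, L1-HIT, L1-HIT, MISS, L1-HIT, L1-HIT, MISS, L1-HIT, L1-HIT, L1-HIT, L1-HIT, L1-HIT, L1-HIT, VC-HIT, L1-HIT, MISS, VC-HIT, VC-HIT]

  [0] addr=0x5c blk=11 s=3: MISS | VC []
  [1] addr=0x5c blk=11 s=3: L1-HIT | VC []
  [2] addr=0x58 blk=11 s=3: L1-HIT | VC []
  [3] addr=0xeb blk=29 s=1: MISS | VC []
  [4] addr=0x59 blk=11 s=3: L1-HIT | VC []
  [5] addr=0x58 blk=11 s=3: L1-HIT | VC []
  [6] addr=0xaf blk=21 s=1: MISS | VC [29]
  [7] addr=0xaf blk=21 s=1: L1-HIT | VC [29]
  [8] addr=0x5f blk=11 s=3: L1-HIT | VC [29]
  [9] addr=0x58 blk=11 s=3: L1-HIT | VC [29]
  [10] addr=0x58 blk=11 s=3: L1-HIT | VC [29]
  [11] addr=0xae blk=21 s=1: L1-HIT | VC [29]
  [12] addr=0xad blk=21 s=1: L1-HIT | VC [29]
  [13] addr=0xea blk=29 s=1: VC-HIT | VC [21]
  [14] addr=0x59 blk=11 s=3: L1-HIT | VC [21]
  [15] addr=0x3b blk=7 s=3: MISS | VC [21, 11]
  [16] addr=0x5d blk=11 s=3: VC-HIT | VC [21, 7]
  [17] addr=0x39 blk=7 s=3: VC-HIT | VC [21, 11]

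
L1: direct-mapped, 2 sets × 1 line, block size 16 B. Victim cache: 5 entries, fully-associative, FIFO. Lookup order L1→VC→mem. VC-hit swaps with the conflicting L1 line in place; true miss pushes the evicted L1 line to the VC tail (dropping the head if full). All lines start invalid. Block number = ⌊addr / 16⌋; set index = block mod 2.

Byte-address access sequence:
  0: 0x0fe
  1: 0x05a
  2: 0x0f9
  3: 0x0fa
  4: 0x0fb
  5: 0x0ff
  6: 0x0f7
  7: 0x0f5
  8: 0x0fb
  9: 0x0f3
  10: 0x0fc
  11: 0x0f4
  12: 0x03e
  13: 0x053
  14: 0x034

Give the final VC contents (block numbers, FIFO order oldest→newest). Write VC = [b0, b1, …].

0: 0xfe (blk 15, set 1) → MISS  vc=[]
1: 0x5a (blk 5, set 1) → MISS  vc=[15]
2: 0xf9 (blk 15, set 1) → VC-HIT  vc=[5]
3: 0xfa (blk 15, set 1) → L1-HIT  vc=[5]
4: 0xfb (blk 15, set 1) → L1-HIT  vc=[5]
5: 0xff (blk 15, set 1) → L1-HIT  vc=[5]
6: 0xf7 (blk 15, set 1) → L1-HIT  vc=[5]
7: 0xf5 (blk 15, set 1) → L1-HIT  vc=[5]
8: 0xfb (blk 15, set 1) → L1-HIT  vc=[5]
9: 0xf3 (blk 15, set 1) → L1-HIT  vc=[5]
10: 0xfc (blk 15, set 1) → L1-HIT  vc=[5]
11: 0xf4 (blk 15, set 1) → L1-HIT  vc=[5]
12: 0x3e (blk 3, set 1) → MISS  vc=[5, 15]
13: 0x53 (blk 5, set 1) → VC-HIT  vc=[3, 15]
14: 0x34 (blk 3, set 1) → VC-HIT  vc=[5, 15]

VC = [5, 15]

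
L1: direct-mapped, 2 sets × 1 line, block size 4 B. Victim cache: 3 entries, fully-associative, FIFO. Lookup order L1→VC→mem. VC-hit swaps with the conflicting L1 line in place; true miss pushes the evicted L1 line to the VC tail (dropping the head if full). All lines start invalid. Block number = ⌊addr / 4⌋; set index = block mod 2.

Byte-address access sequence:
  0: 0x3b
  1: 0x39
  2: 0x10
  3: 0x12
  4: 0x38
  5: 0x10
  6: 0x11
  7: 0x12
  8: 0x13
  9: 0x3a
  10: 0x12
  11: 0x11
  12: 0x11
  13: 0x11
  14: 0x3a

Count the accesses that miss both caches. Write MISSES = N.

  [0] addr=0x3b blk=14 s=0: MISS | VC []
  [1] addr=0x39 blk=14 s=0: L1-HIT | VC []
  [2] addr=0x10 blk=4 s=0: MISS | VC [14]
  [3] addr=0x12 blk=4 s=0: L1-HIT | VC [14]
  [4] addr=0x38 blk=14 s=0: VC-HIT | VC [4]
  [5] addr=0x10 blk=4 s=0: VC-HIT | VC [14]
  [6] addr=0x11 blk=4 s=0: L1-HIT | VC [14]
  [7] addr=0x12 blk=4 s=0: L1-HIT | VC [14]
  [8] addr=0x13 blk=4 s=0: L1-HIT | VC [14]
  [9] addr=0x3a blk=14 s=0: VC-HIT | VC [4]
  [10] addr=0x12 blk=4 s=0: VC-HIT | VC [14]
  [11] addr=0x11 blk=4 s=0: L1-HIT | VC [14]
  [12] addr=0x11 blk=4 s=0: L1-HIT | VC [14]
  [13] addr=0x11 blk=4 s=0: L1-HIT | VC [14]
  [14] addr=0x3a blk=14 s=0: VC-HIT | VC [4]

MISSES = 2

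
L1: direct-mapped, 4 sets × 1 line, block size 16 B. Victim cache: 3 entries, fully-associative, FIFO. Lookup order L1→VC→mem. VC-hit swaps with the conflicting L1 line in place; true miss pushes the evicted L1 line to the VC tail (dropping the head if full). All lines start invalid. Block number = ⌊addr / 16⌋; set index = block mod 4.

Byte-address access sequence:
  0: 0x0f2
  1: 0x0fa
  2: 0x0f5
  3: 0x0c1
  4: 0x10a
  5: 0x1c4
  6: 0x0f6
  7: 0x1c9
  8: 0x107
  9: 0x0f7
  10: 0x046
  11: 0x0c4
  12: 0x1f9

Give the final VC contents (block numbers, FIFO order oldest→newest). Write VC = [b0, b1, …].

#0 0xf2→b15/s3 MISS; vc=[]
#1 0xfa→b15/s3 L1-HIT; vc=[]
#2 0xf5→b15/s3 L1-HIT; vc=[]
#3 0xc1→b12/s0 MISS; vc=[]
#4 0x10a→b16/s0 MISS; vc=[12]
#5 0x1c4→b28/s0 MISS; vc=[12,16]
#6 0xf6→b15/s3 L1-HIT; vc=[12,16]
#7 0x1c9→b28/s0 L1-HIT; vc=[12,16]
#8 0x107→b16/s0 VC-HIT; vc=[12,28]
#9 0xf7→b15/s3 L1-HIT; vc=[12,28]
#10 0x46→b4/s0 MISS; vc=[12,28,16]
#11 0xc4→b12/s0 VC-HIT; vc=[4,28,16]
#12 0x1f9→b31/s3 MISS; vc=[28,16,15]

VC = [28, 16, 15]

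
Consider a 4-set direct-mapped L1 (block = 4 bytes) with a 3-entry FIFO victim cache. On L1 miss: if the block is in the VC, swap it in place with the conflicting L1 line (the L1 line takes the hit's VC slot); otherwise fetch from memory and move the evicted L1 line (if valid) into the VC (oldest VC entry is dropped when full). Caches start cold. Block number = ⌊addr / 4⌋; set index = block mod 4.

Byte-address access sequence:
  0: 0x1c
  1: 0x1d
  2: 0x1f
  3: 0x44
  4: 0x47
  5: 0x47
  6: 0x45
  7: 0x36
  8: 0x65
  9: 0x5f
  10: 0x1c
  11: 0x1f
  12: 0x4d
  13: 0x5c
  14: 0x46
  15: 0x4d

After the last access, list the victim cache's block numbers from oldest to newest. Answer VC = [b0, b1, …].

VC = [23, 7, 25]

#0 0x1c→b7/s3 MISS; vc=[]
#1 0x1d→b7/s3 L1-HIT; vc=[]
#2 0x1f→b7/s3 L1-HIT; vc=[]
#3 0x44→b17/s1 MISS; vc=[]
#4 0x47→b17/s1 L1-HIT; vc=[]
#5 0x47→b17/s1 L1-HIT; vc=[]
#6 0x45→b17/s1 L1-HIT; vc=[]
#7 0x36→b13/s1 MISS; vc=[17]
#8 0x65→b25/s1 MISS; vc=[17,13]
#9 0x5f→b23/s3 MISS; vc=[17,13,7]
#10 0x1c→b7/s3 VC-HIT; vc=[17,13,23]
#11 0x1f→b7/s3 L1-HIT; vc=[17,13,23]
#12 0x4d→b19/s3 MISS; vc=[13,23,7]
#13 0x5c→b23/s3 VC-HIT; vc=[13,19,7]
#14 0x46→b17/s1 MISS; vc=[19,7,25]
#15 0x4d→b19/s3 VC-HIT; vc=[23,7,25]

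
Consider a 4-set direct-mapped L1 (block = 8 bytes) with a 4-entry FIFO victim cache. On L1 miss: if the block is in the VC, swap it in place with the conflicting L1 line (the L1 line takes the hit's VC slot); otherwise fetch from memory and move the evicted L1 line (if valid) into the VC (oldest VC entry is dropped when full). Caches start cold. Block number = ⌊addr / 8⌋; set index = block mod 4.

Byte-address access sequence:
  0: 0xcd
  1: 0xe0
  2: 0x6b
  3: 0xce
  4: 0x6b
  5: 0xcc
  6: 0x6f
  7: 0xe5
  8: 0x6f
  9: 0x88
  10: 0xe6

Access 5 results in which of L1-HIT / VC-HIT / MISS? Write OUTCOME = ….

  [0] addr=0xcd blk=25 s=1: MISS | VC []
  [1] addr=0xe0 blk=28 s=0: MISS | VC []
  [2] addr=0x6b blk=13 s=1: MISS | VC [25]
  [3] addr=0xce blk=25 s=1: VC-HIT | VC [13]
  [4] addr=0x6b blk=13 s=1: VC-HIT | VC [25]
  [5] addr=0xcc blk=25 s=1: VC-HIT | VC [13]
  [6] addr=0x6f blk=13 s=1: VC-HIT | VC [25]
  [7] addr=0xe5 blk=28 s=0: L1-HIT | VC [25]
  [8] addr=0x6f blk=13 s=1: L1-HIT | VC [25]
  [9] addr=0x88 blk=17 s=1: MISS | VC [25, 13]
  [10] addr=0xe6 blk=28 s=0: L1-HIT | VC [25, 13]

OUTCOME = VC-HIT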